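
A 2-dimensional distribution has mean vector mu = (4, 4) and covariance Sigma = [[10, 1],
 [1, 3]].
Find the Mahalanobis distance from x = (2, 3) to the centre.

Step 1 — centre the observation: (x - mu) = (-2, -1).

Step 2 — invert Sigma. det(Sigma) = 10·3 - (1)² = 29.
  Sigma^{-1} = (1/det) · [[d, -b], [-b, a]] = [[0.1034, -0.0345],
 [-0.0345, 0.3448]].

Step 3 — form the quadratic (x - mu)^T · Sigma^{-1} · (x - mu):
  Sigma^{-1} · (x - mu) = (-0.1724, -0.2759).
  (x - mu)^T · [Sigma^{-1} · (x - mu)] = (-2)·(-0.1724) + (-1)·(-0.2759) = 0.6207.

Step 4 — take square root: d = √(0.6207) ≈ 0.7878.

d(x, mu) = √(0.6207) ≈ 0.7878


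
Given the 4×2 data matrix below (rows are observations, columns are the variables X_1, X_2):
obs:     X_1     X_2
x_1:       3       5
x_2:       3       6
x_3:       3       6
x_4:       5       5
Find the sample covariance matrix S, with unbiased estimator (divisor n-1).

Step 1 — column means:
  mean(X_1) = (3 + 3 + 3 + 5) / 4 = 14/4 = 3.5
  mean(X_2) = (5 + 6 + 6 + 5) / 4 = 22/4 = 5.5

Step 2 — sample covariance S[i,j] = (1/(n-1)) · Σ_k (x_{k,i} - mean_i) · (x_{k,j} - mean_j), with n-1 = 3.
  S[X_1,X_1] = ((-0.5)·(-0.5) + (-0.5)·(-0.5) + (-0.5)·(-0.5) + (1.5)·(1.5)) / 3 = 3/3 = 1
  S[X_1,X_2] = ((-0.5)·(-0.5) + (-0.5)·(0.5) + (-0.5)·(0.5) + (1.5)·(-0.5)) / 3 = -1/3 = -0.3333
  S[X_2,X_2] = ((-0.5)·(-0.5) + (0.5)·(0.5) + (0.5)·(0.5) + (-0.5)·(-0.5)) / 3 = 1/3 = 0.3333

S is symmetric (S[j,i] = S[i,j]). Assembling:

S = [[1, -0.3333],
 [-0.3333, 0.3333]]


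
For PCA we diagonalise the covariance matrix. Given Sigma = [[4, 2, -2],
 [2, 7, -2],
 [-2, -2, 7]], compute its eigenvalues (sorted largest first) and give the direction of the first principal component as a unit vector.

Step 1 — characteristic polynomial p(λ) = det(λI - Sigma) = λ³ - tr·λ² + c_1·λ - det, where tr = trace, c_1 = sum of the principal 2×2 minors, det = det(Sigma):
  tr = 4 + 7 + 7 = 18,
  c_1 = (4·7 - (2)²) + (4·7 - (-2)²) + (7·7 - (-2)²) = 24 + 24 + 45 = 93,
  det = 4·(7·7 - (-2)²) - (2)·((2)·7 - (-2)·(-2)) + (-2)·((2)·(-2) - 7·(-2)) = 4·(45) - (2)·(10) + (-2)·(10) = 140.
  So p(λ) = λ³ - 18λ² + 93λ - 140.
Step 2 — look for an integer root (rational root theorem: any rational root is an integer divisor of 140). Testing λ = 5:
  p(5) = 125 - 450 + 465 - 140 = 0  ✓
  Dividing out (λ - 5): p(λ) = (λ - 5)(λ² - 13λ + 28).
Step 3 — remaining eigenvalues from the quadratic λ² - 13λ + 28 = 0:
  Δ = 13² - 4·28 = 169 - 112 = 57,  λ = (13 ± √57)/2 = (13 ± 7.5498)/2 ≈ 10.2749 or 2.7251.
  Sorted: λ_1 = 10.2749,  λ_2 = 5,  λ_3 = 2.7251  (check: sum = 18 = tr ✓).

Step 4 — unit eigenvector for λ_1 ≈ 10.2749: v spans the null space of (Sigma - λ_1 I), whose rows are
  r_1 = (-6.2749, 2, -2),  r_2 = (2, -3.2749, -2),  r_3 = (-2, -2, -3.2749).
  v is orthogonal to every row, so take v ∝ r_1 × r_2 = ((2)·(-2) - (-2)·(-3.2749), (-2)·(2) - (-6.2749)·(-2), (-6.2749)·(-3.2749) - (2)·(2)) ≈ (-10.5498, -16.5498, 16.5498).
  Rescale (multiply by -1 so the first nonzero entry is positive): u = (10.5498, 16.5498, -16.5498).
  ||u|| = √((10.5498)² + (16.5498)² + (-16.5498)²) = √(659.093) ≈ 25.6728,  v_1 = u/||u|| ≈ (0.4109, 0.6446, -0.6446) (||v_1|| = 1).

λ_1 = 10.2749,  λ_2 = 5,  λ_3 = 2.7251;  v_1 ≈ (0.4109, 0.6446, -0.6446)


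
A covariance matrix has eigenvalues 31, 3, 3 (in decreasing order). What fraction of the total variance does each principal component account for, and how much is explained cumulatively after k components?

Step 1 — total variance = trace(Sigma) = Σ λ_i = 31 + 3 + 3 = 37.

Step 2 — fraction explained by component i = λ_i / Σ λ:
  PC1: 31/37 = 0.8378
  PC2: 3/37 = 0.0811
  PC3: 3/37 = 0.0811

Step 3 — cumulative fraction after k components = (λ_1 + ... + λ_k) / Σ λ:
  k = 1: 31/37 = 0.8378
  k = 2: (31 + 3)/37 = 34/37 = 0.9189
  k = 3: (31 + 3 + 3)/37 = 37/37 = 1

Summary (fraction, with percent):

explained: PC1 0.8378 (83.78%), PC2 0.0811 (8.11%), PC3 0.0811 (8.11%);  cumulative: 0.8378, 0.9189, 1


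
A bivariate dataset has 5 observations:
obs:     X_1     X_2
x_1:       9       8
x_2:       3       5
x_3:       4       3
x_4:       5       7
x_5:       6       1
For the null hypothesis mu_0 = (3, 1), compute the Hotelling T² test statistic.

Step 1 — sample mean vector:
  mean(X_1) = (9 + 3 + 4 + 5 + 6) / 5 = 27/5 = 5.4
  mean(X_2) = (8 + 5 + 3 + 7 + 1) / 5 = 24/5 = 4.8
  x̄ = (5.4, 4.8),  deviation x̄ - mu_0 = (5.4, 4.8) - (3, 1) = (2.4, 3.8).

Step 2 — sample covariance matrix, S[i,j] = (1/(n-1)) · Σ_k (x_{k,i} - mean_i) · (x_{k,j} - mean_j), divisor n-1 = 4:
  S[X_1,X_1] = ((3.6)·(3.6) + (-2.4)·(-2.4) + (-1.4)·(-1.4) + (-0.4)·(-0.4) + (0.6)·(0.6)) / 4 = 21.2/4 = 5.3
  S[X_1,X_2] = ((3.6)·(3.2) + (-2.4)·(0.2) + (-1.4)·(-1.8) + (-0.4)·(2.2) + (0.6)·(-3.8)) / 4 = 10.4/4 = 2.6
  S[X_2,X_2] = ((3.2)·(3.2) + (0.2)·(0.2) + (-1.8)·(-1.8) + (2.2)·(2.2) + (-3.8)·(-3.8)) / 4 = 32.8/4 = 8.2
  S = [[5.3, 2.6],
 [2.6, 8.2]].

Step 3 — invert S. det(S) = 5.3·8.2 - (2.6)² = 36.7.
  S^{-1} = (1/det) · [[d, -b], [-b, a]] = [[0.2234, -0.0708],
 [-0.0708, 0.1444]].

Step 4 — quadratic form (x̄ - mu_0)^T · S^{-1} · (x̄ - mu_0):
  S^{-1} · (x̄ - mu_0) = (0.267, 0.3787),
  (x̄ - mu_0)^T · [...] = (2.4)·(0.267) + (3.8)·(0.3787) = 2.0801.

Step 5 — scale by n: T² = 5 · 2.0801 = 10.4005.

T² ≈ 10.4005


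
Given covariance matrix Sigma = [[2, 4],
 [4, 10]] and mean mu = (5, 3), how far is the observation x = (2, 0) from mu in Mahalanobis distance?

Step 1 — centre the observation: (x - mu) = (-3, -3).

Step 2 — invert Sigma. det(Sigma) = 2·10 - (4)² = 4.
  Sigma^{-1} = (1/det) · [[d, -b], [-b, a]] = [[2.5, -1],
 [-1, 0.5]].

Step 3 — form the quadratic (x - mu)^T · Sigma^{-1} · (x - mu):
  Sigma^{-1} · (x - mu) = (-4.5, 1.5).
  (x - mu)^T · [Sigma^{-1} · (x - mu)] = (-3)·(-4.5) + (-3)·(1.5) = 9.

Step 4 — take square root: d = √(9) ≈ 3.

d(x, mu) = √(9) ≈ 3


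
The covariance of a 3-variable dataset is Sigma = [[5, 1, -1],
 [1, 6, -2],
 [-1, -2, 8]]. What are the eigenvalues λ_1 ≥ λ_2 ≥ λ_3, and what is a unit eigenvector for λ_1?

Step 1 — characteristic polynomial p(λ) = det(λI - Sigma) = λ³ - tr·λ² + c_1·λ - det, where tr = trace, c_1 = sum of the principal 2×2 minors, det = det(Sigma):
  tr = 5 + 6 + 8 = 19,
  c_1 = (5·6 - (1)²) + (5·8 - (-1)²) + (6·8 - (-2)²) = 29 + 39 + 44 = 112,
  det = 5·(6·8 - (-2)²) - (1)·((1)·8 - (-2)·(-1)) + (-1)·((1)·(-2) - 6·(-1)) = 5·(44) - (1)·(6) + (-1)·(4) = 210.
  So p(λ) = λ³ - 19λ² + 112λ - 210.
Step 2 — look for an integer root (rational root theorem: any rational root is an integer divisor of 210). Testing λ = 5:
  p(5) = 125 - 475 + 560 - 210 = 0  ✓
  Dividing out (λ - 5): p(λ) = (λ - 5)(λ² - 14λ + 42).
Step 3 — remaining eigenvalues from the quadratic λ² - 14λ + 42 = 0:
  Δ = 14² - 4·42 = 196 - 168 = 28,  λ = (14 ± √28)/2 = (14 ± 5.2915)/2 ≈ 9.6458 or 4.3542.
  Sorted: λ_1 = 9.6458,  λ_2 = 5,  λ_3 = 4.3542  (check: sum = 19 = tr ✓).

Step 4 — unit eigenvector for λ_1 ≈ 9.6458: v spans the null space of (Sigma - λ_1 I), whose rows are
  r_1 = (-4.6458, 1, -1),  r_2 = (1, -3.6458, -2),  r_3 = (-1, -2, -1.6458).
  v is orthogonal to every row, so take v ∝ r_1 × r_2 = ((1)·(-2) - (-1)·(-3.6458), (-1)·(1) - (-4.6458)·(-2), (-4.6458)·(-3.6458) - (1)·(1)) ≈ (-5.6458, -10.2915, 15.9373).
  Rescale (multiply by -1 so the first nonzero entry is positive): u = (5.6458, 10.2915, -15.9373).
  ||u|| = √((5.6458)² + (10.2915)² + (-15.9373)²) = √(391.7856) ≈ 19.7936,  v_1 = u/||u|| ≈ (0.2852, 0.5199, -0.8052) (||v_1|| = 1).

λ_1 = 9.6458,  λ_2 = 5,  λ_3 = 4.3542;  v_1 ≈ (0.2852, 0.5199, -0.8052)


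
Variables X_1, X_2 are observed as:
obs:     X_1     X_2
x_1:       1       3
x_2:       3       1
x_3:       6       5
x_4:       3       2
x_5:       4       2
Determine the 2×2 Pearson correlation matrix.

Step 1 — column means:
  mean(X_1) = (1 + 3 + 6 + 3 + 4) / 5 = 17/5 = 3.4
  mean(X_2) = (3 + 1 + 5 + 2 + 2) / 5 = 13/5 = 2.6

Step 2 — sample variances and covariances s[i,j] = (1/(n-1)) · Σ_k (x_{k,i} - mean_i) · (x_{k,j} - mean_j), with n-1 = 4:
  s[X_1,X_1] = ((-2.4)·(-2.4) + (-0.4)·(-0.4) + (2.6)·(2.6) + (-0.4)·(-0.4) + (0.6)·(0.6)) / 4 = 13.2/4 = 3.3
  s[X_1,X_2] = ((-2.4)·(0.4) + (-0.4)·(-1.6) + (2.6)·(2.4) + (-0.4)·(-0.6) + (0.6)·(-0.6)) / 4 = 5.8/4 = 1.45
  s[X_2,X_2] = ((0.4)·(0.4) + (-1.6)·(-1.6) + (2.4)·(2.4) + (-0.6)·(-0.6) + (-0.6)·(-0.6)) / 4 = 9.2/4 = 2.3
  Sample standard deviations s_i = √(s[i,i]):
  s(X_1) = √(3.3) = 1.8166
  s(X_2) = √(2.3) = 1.5166

Step 3 — r_{ij} = s_{ij} / (s_i · s_j):
  r[X_1,X_1] = 1 (diagonal).
  r[X_1,X_2] = 1.45 / (1.8166 · 1.5166) = 1.45 / 2.755 = 0.5263
  r[X_2,X_2] = 1 (diagonal).

R is symmetric with unit diagonal. Assembling:

R = [[1, 0.5263],
 [0.5263, 1]]


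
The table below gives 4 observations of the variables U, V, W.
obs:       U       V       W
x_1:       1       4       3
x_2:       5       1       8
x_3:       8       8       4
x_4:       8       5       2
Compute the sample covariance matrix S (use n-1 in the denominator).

Step 1 — column means:
  mean(U) = (1 + 5 + 8 + 8) / 4 = 22/4 = 5.5
  mean(V) = (4 + 1 + 8 + 5) / 4 = 18/4 = 4.5
  mean(W) = (3 + 8 + 4 + 2) / 4 = 17/4 = 4.25

Step 2 — sample covariance S[i,j] = (1/(n-1)) · Σ_k (x_{k,i} - mean_i) · (x_{k,j} - mean_j), with n-1 = 3.
  S[U,U] = ((-4.5)·(-4.5) + (-0.5)·(-0.5) + (2.5)·(2.5) + (2.5)·(2.5)) / 3 = 33/3 = 11
  S[U,V] = ((-4.5)·(-0.5) + (-0.5)·(-3.5) + (2.5)·(3.5) + (2.5)·(0.5)) / 3 = 14/3 = 4.6667
  S[U,W] = ((-4.5)·(-1.25) + (-0.5)·(3.75) + (2.5)·(-0.25) + (2.5)·(-2.25)) / 3 = -2.5/3 = -0.8333
  S[V,V] = ((-0.5)·(-0.5) + (-3.5)·(-3.5) + (3.5)·(3.5) + (0.5)·(0.5)) / 3 = 25/3 = 8.3333
  S[V,W] = ((-0.5)·(-1.25) + (-3.5)·(3.75) + (3.5)·(-0.25) + (0.5)·(-2.25)) / 3 = -14.5/3 = -4.8333
  S[W,W] = ((-1.25)·(-1.25) + (3.75)·(3.75) + (-0.25)·(-0.25) + (-2.25)·(-2.25)) / 3 = 20.75/3 = 6.9167

S is symmetric (S[j,i] = S[i,j]). Assembling:

S = [[11, 4.6667, -0.8333],
 [4.6667, 8.3333, -4.8333],
 [-0.8333, -4.8333, 6.9167]]


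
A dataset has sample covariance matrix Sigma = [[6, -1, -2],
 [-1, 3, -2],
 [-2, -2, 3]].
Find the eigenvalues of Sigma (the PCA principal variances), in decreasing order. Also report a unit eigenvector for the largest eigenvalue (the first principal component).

Step 1 — characteristic polynomial p(λ) = det(λI - Sigma) = λ³ - tr·λ² + c_1·λ - det, where tr = trace, c_1 = sum of the principal 2×2 minors, det = det(Sigma):
  tr = 6 + 3 + 3 = 12,
  c_1 = (6·3 - (-1)²) + (6·3 - (-2)²) + (3·3 - (-2)²) = 17 + 14 + 5 = 36,
  det = 6·(3·3 - (-2)²) - (-1)·((-1)·3 - (-2)·(-2)) + (-2)·((-1)·(-2) - 3·(-2)) = 6·(5) - (-1)·(-7) + (-2)·(8) = 7.
  So p(λ) = λ³ - 12λ² + 36λ - 7.
Step 2 — look for an integer root (rational root theorem: any rational root is an integer divisor of 7). Testing λ = 7:
  p(7) = 343 - 588 + 252 - 7 = 0  ✓
  Dividing out (λ - 7): p(λ) = (λ - 7)(λ² - 5λ + 1).
Step 3 — remaining eigenvalues from the quadratic λ² - 5λ + 1 = 0:
  Δ = 5² - 4·1 = 25 - 4 = 21,  λ = (5 ± √21)/2 = (5 ± 4.5826)/2 ≈ 4.7913 or 0.2087.
  Sorted: λ_1 = 7,  λ_2 = 4.7913,  λ_3 = 0.2087  (check: sum = 12 = tr ✓).

Step 4 — unit eigenvector for λ_1 = 7: v spans the null space of (Sigma - λ_1 I), whose rows are
  r_1 = (-1, -1, -2),  r_2 = (-1, -4, -2),  r_3 = (-2, -2, -4).
  v is orthogonal to every row, so take v ∝ r_1 × r_2 = ((-1)·(-2) - (-2)·(-4), (-2)·(-1) - (-1)·(-2), (-1)·(-4) - (-1)·(-1)) = (-6, 0, 3).
  Rescale (divide by 3; multiply by -1 so the first nonzero entry is positive): u = (2, 0, -1).
  ||u|| = √((2)² + (0)² + (-1)²) = √(5) ≈ 2.2361,  v_1 = u/||u|| ≈ (0.8944, 0, -0.4472) (||v_1|| = 1).

λ_1 = 7,  λ_2 = 4.7913,  λ_3 = 0.2087;  v_1 ≈ (0.8944, 0, -0.4472)


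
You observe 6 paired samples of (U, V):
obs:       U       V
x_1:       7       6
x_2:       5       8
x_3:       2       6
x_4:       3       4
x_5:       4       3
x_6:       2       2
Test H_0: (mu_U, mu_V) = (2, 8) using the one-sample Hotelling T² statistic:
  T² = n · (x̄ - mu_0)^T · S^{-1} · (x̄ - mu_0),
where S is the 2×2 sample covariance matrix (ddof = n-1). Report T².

Step 1 — sample mean vector:
  mean(U) = (7 + 5 + 2 + 3 + 4 + 2) / 6 = 23/6 = 3.8333
  mean(V) = (6 + 8 + 6 + 4 + 3 + 2) / 6 = 29/6 = 4.8333
  x̄ = (3.8333, 4.8333),  deviation x̄ - mu_0 = (3.8333, 4.8333) - (2, 8) = (1.8333, -3.1667).

Step 2 — sample covariance matrix, S[i,j] = (1/(n-1)) · Σ_k (x_{k,i} - mean_i) · (x_{k,j} - mean_j), divisor n-1 = 5:
  S[U,U] = ((3.1667)·(3.1667) + (1.1667)·(1.1667) + (-1.8333)·(-1.8333) + (-0.8333)·(-0.8333) + (0.1667)·(0.1667) + (-1.8333)·(-1.8333)) / 5 = 18.8333/5 = 3.7667
  S[U,V] = ((3.1667)·(1.1667) + (1.1667)·(3.1667) + (-1.8333)·(1.1667) + (-0.8333)·(-0.8333) + (0.1667)·(-1.8333) + (-1.8333)·(-2.8333)) / 5 = 10.8333/5 = 2.1667
  S[V,V] = ((1.1667)·(1.1667) + (3.1667)·(3.1667) + (1.1667)·(1.1667) + (-0.8333)·(-0.8333) + (-1.8333)·(-1.8333) + (-2.8333)·(-2.8333)) / 5 = 24.8333/5 = 4.9667
  S = [[3.7667, 2.1667],
 [2.1667, 4.9667]].

Step 3 — invert S. det(S) = 3.7667·4.9667 - (2.1667)² = 14.0133.
  S^{-1} = (1/det) · [[d, -b], [-b, a]] = [[0.3544, -0.1546],
 [-0.1546, 0.2688]].

Step 4 — quadratic form (x̄ - mu_0)^T · S^{-1} · (x̄ - mu_0):
  S^{-1} · (x̄ - mu_0) = (1.1394, -1.1346),
  (x̄ - mu_0)^T · [...] = (1.8333)·(1.1394) + (-3.1667)·(-1.1346) = 5.6819.

Step 5 — scale by n: T² = 6 · 5.6819 = 34.0913.

T² ≈ 34.0913


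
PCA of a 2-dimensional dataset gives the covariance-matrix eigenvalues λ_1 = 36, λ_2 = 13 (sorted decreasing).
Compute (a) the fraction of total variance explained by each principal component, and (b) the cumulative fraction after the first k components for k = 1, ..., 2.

Step 1 — total variance = trace(Sigma) = Σ λ_i = 36 + 13 = 49.

Step 2 — fraction explained by component i = λ_i / Σ λ:
  PC1: 36/49 = 0.7347
  PC2: 13/49 = 0.2653

Step 3 — cumulative fraction after k components = (λ_1 + ... + λ_k) / Σ λ:
  k = 1: 36/49 = 0.7347
  k = 2: (36 + 13)/49 = 49/49 = 1

Summary (fraction, with percent):

explained: PC1 0.7347 (73.47%), PC2 0.2653 (26.53%);  cumulative: 0.7347, 1


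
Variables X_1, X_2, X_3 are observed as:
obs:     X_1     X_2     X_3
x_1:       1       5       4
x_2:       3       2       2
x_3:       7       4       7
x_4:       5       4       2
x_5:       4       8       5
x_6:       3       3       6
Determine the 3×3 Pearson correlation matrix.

Step 1 — column means:
  mean(X_1) = (1 + 3 + 7 + 5 + 4 + 3) / 6 = 23/6 = 3.8333
  mean(X_2) = (5 + 2 + 4 + 4 + 8 + 3) / 6 = 26/6 = 4.3333
  mean(X_3) = (4 + 2 + 7 + 2 + 5 + 6) / 6 = 26/6 = 4.3333

Step 2 — sample variances and covariances s[i,j] = (1/(n-1)) · Σ_k (x_{k,i} - mean_i) · (x_{k,j} - mean_j), with n-1 = 5:
  s[X_1,X_1] = ((-2.8333)·(-2.8333) + (-0.8333)·(-0.8333) + (3.1667)·(3.1667) + (1.1667)·(1.1667) + (0.1667)·(0.1667) + (-0.8333)·(-0.8333)) / 5 = 20.8333/5 = 4.1667
  s[X_1,X_2] = ((-2.8333)·(0.6667) + (-0.8333)·(-2.3333) + (3.1667)·(-0.3333) + (1.1667)·(-0.3333) + (0.1667)·(3.6667) + (-0.8333)·(-1.3333)) / 5 = 0.3333/5 = 0.0667
  s[X_1,X_3] = ((-2.8333)·(-0.3333) + (-0.8333)·(-2.3333) + (3.1667)·(2.6667) + (1.1667)·(-2.3333) + (0.1667)·(0.6667) + (-0.8333)·(1.6667)) / 5 = 7.3333/5 = 1.4667
  s[X_2,X_2] = ((0.6667)·(0.6667) + (-2.3333)·(-2.3333) + (-0.3333)·(-0.3333) + (-0.3333)·(-0.3333) + (3.6667)·(3.6667) + (-1.3333)·(-1.3333)) / 5 = 21.3333/5 = 4.2667
  s[X_2,X_3] = ((0.6667)·(-0.3333) + (-2.3333)·(-2.3333) + (-0.3333)·(2.6667) + (-0.3333)·(-2.3333) + (3.6667)·(0.6667) + (-1.3333)·(1.6667)) / 5 = 5.3333/5 = 1.0667
  s[X_3,X_3] = ((-0.3333)·(-0.3333) + (-2.3333)·(-2.3333) + (2.6667)·(2.6667) + (-2.3333)·(-2.3333) + (0.6667)·(0.6667) + (1.6667)·(1.6667)) / 5 = 21.3333/5 = 4.2667
  Sample standard deviations s_i = √(s[i,i]):
  s(X_1) = √(4.1667) = 2.0412
  s(X_2) = √(4.2667) = 2.0656
  s(X_3) = √(4.2667) = 2.0656

Step 3 — r_{ij} = s_{ij} / (s_i · s_j):
  r[X_1,X_1] = 1 (diagonal).
  r[X_1,X_2] = 0.0667 / (2.0412 · 2.0656) = 0.0667 / 4.2164 = 0.0158
  r[X_1,X_3] = 1.4667 / (2.0412 · 2.0656) = 1.4667 / 4.2164 = 0.3479
  r[X_2,X_2] = 1 (diagonal).
  r[X_2,X_3] = 1.0667 / (2.0656 · 2.0656) = 1.0667 / 4.2667 = 0.25
  r[X_3,X_3] = 1 (diagonal).

R is symmetric with unit diagonal. Assembling:

R = [[1, 0.0158, 0.3479],
 [0.0158, 1, 0.25],
 [0.3479, 0.25, 1]]


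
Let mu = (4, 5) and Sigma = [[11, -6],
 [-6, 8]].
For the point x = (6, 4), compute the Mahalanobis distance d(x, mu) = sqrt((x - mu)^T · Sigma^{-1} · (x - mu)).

Step 1 — centre the observation: (x - mu) = (2, -1).

Step 2 — invert Sigma. det(Sigma) = 11·8 - (-6)² = 52.
  Sigma^{-1} = (1/det) · [[d, -b], [-b, a]] = [[0.1538, 0.1154],
 [0.1154, 0.2115]].

Step 3 — form the quadratic (x - mu)^T · Sigma^{-1} · (x - mu):
  Sigma^{-1} · (x - mu) = (0.1923, 0.0192).
  (x - mu)^T · [Sigma^{-1} · (x - mu)] = (2)·(0.1923) + (-1)·(0.0192) = 0.3654.

Step 4 — take square root: d = √(0.3654) ≈ 0.6045.

d(x, mu) = √(0.3654) ≈ 0.6045


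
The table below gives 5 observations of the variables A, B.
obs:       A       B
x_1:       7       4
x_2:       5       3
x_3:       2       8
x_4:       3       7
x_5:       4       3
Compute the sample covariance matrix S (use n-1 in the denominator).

Step 1 — column means:
  mean(A) = (7 + 5 + 2 + 3 + 4) / 5 = 21/5 = 4.2
  mean(B) = (4 + 3 + 8 + 7 + 3) / 5 = 25/5 = 5

Step 2 — sample covariance S[i,j] = (1/(n-1)) · Σ_k (x_{k,i} - mean_i) · (x_{k,j} - mean_j), with n-1 = 4.
  S[A,A] = ((2.8)·(2.8) + (0.8)·(0.8) + (-2.2)·(-2.2) + (-1.2)·(-1.2) + (-0.2)·(-0.2)) / 4 = 14.8/4 = 3.7
  S[A,B] = ((2.8)·(-1) + (0.8)·(-2) + (-2.2)·(3) + (-1.2)·(2) + (-0.2)·(-2)) / 4 = -13/4 = -3.25
  S[B,B] = ((-1)·(-1) + (-2)·(-2) + (3)·(3) + (2)·(2) + (-2)·(-2)) / 4 = 22/4 = 5.5

S is symmetric (S[j,i] = S[i,j]). Assembling:

S = [[3.7, -3.25],
 [-3.25, 5.5]]


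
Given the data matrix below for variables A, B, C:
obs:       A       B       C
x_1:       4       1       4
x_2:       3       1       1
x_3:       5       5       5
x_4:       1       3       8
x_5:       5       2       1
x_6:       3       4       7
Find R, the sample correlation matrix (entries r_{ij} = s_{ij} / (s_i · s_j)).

Step 1 — column means:
  mean(A) = (4 + 3 + 5 + 1 + 5 + 3) / 6 = 21/6 = 3.5
  mean(B) = (1 + 1 + 5 + 3 + 2 + 4) / 6 = 16/6 = 2.6667
  mean(C) = (4 + 1 + 5 + 8 + 1 + 7) / 6 = 26/6 = 4.3333

Step 2 — sample variances and covariances s[i,j] = (1/(n-1)) · Σ_k (x_{k,i} - mean_i) · (x_{k,j} - mean_j), with n-1 = 5:
  s[A,A] = ((0.5)·(0.5) + (-0.5)·(-0.5) + (1.5)·(1.5) + (-2.5)·(-2.5) + (1.5)·(1.5) + (-0.5)·(-0.5)) / 5 = 11.5/5 = 2.3
  s[A,B] = ((0.5)·(-1.6667) + (-0.5)·(-1.6667) + (1.5)·(2.3333) + (-2.5)·(0.3333) + (1.5)·(-0.6667) + (-0.5)·(1.3333)) / 5 = 1/5 = 0.2
  s[A,C] = ((0.5)·(-0.3333) + (-0.5)·(-3.3333) + (1.5)·(0.6667) + (-2.5)·(3.6667) + (1.5)·(-3.3333) + (-0.5)·(2.6667)) / 5 = -13/5 = -2.6
  s[B,B] = ((-1.6667)·(-1.6667) + (-1.6667)·(-1.6667) + (2.3333)·(2.3333) + (0.3333)·(0.3333) + (-0.6667)·(-0.6667) + (1.3333)·(1.3333)) / 5 = 13.3333/5 = 2.6667
  s[B,C] = ((-1.6667)·(-0.3333) + (-1.6667)·(-3.3333) + (2.3333)·(0.6667) + (0.3333)·(3.6667) + (-0.6667)·(-3.3333) + (1.3333)·(2.6667)) / 5 = 14.6667/5 = 2.9333
  s[C,C] = ((-0.3333)·(-0.3333) + (-3.3333)·(-3.3333) + (0.6667)·(0.6667) + (3.6667)·(3.6667) + (-3.3333)·(-3.3333) + (2.6667)·(2.6667)) / 5 = 43.3333/5 = 8.6667
  Sample standard deviations s_i = √(s[i,i]):
  s(A) = √(2.3) = 1.5166
  s(B) = √(2.6667) = 1.633
  s(C) = √(8.6667) = 2.9439

Step 3 — r_{ij} = s_{ij} / (s_i · s_j):
  r[A,A] = 1 (diagonal).
  r[A,B] = 0.2 / (1.5166 · 1.633) = 0.2 / 2.4766 = 0.0808
  r[A,C] = -2.6 / (1.5166 · 2.9439) = -2.6 / 4.4647 = -0.5823
  r[B,B] = 1 (diagonal).
  r[B,C] = 2.9333 / (1.633 · 2.9439) = 2.9333 / 4.8074 = 0.6102
  r[C,C] = 1 (diagonal).

R is symmetric with unit diagonal. Assembling:

R = [[1, 0.0808, -0.5823],
 [0.0808, 1, 0.6102],
 [-0.5823, 0.6102, 1]]


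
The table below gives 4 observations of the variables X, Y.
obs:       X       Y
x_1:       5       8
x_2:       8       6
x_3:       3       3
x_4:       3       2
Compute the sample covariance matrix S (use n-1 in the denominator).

Step 1 — column means:
  mean(X) = (5 + 8 + 3 + 3) / 4 = 19/4 = 4.75
  mean(Y) = (8 + 6 + 3 + 2) / 4 = 19/4 = 4.75

Step 2 — sample covariance S[i,j] = (1/(n-1)) · Σ_k (x_{k,i} - mean_i) · (x_{k,j} - mean_j), with n-1 = 3.
  S[X,X] = ((0.25)·(0.25) + (3.25)·(3.25) + (-1.75)·(-1.75) + (-1.75)·(-1.75)) / 3 = 16.75/3 = 5.5833
  S[X,Y] = ((0.25)·(3.25) + (3.25)·(1.25) + (-1.75)·(-1.75) + (-1.75)·(-2.75)) / 3 = 12.75/3 = 4.25
  S[Y,Y] = ((3.25)·(3.25) + (1.25)·(1.25) + (-1.75)·(-1.75) + (-2.75)·(-2.75)) / 3 = 22.75/3 = 7.5833

S is symmetric (S[j,i] = S[i,j]). Assembling:

S = [[5.5833, 4.25],
 [4.25, 7.5833]]


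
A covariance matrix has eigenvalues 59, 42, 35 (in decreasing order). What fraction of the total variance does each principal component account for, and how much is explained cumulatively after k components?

Step 1 — total variance = trace(Sigma) = Σ λ_i = 59 + 42 + 35 = 136.

Step 2 — fraction explained by component i = λ_i / Σ λ:
  PC1: 59/136 = 0.4338
  PC2: 42/136 = 0.3088
  PC3: 35/136 = 0.2574

Step 3 — cumulative fraction after k components = (λ_1 + ... + λ_k) / Σ λ:
  k = 1: 59/136 = 0.4338
  k = 2: (59 + 42)/136 = 101/136 = 0.7426
  k = 3: (59 + 42 + 35)/136 = 136/136 = 1

Summary (fraction, with percent):

explained: PC1 0.4338 (43.38%), PC2 0.3088 (30.88%), PC3 0.2574 (25.74%);  cumulative: 0.4338, 0.7426, 1


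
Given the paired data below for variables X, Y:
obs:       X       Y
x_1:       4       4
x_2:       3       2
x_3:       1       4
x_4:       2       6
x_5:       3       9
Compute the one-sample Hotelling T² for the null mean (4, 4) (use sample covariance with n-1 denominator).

Step 1 — sample mean vector:
  mean(X) = (4 + 3 + 1 + 2 + 3) / 5 = 13/5 = 2.6
  mean(Y) = (4 + 2 + 4 + 6 + 9) / 5 = 25/5 = 5
  x̄ = (2.6, 5),  deviation x̄ - mu_0 = (2.6, 5) - (4, 4) = (-1.4, 1).

Step 2 — sample covariance matrix, S[i,j] = (1/(n-1)) · Σ_k (x_{k,i} - mean_i) · (x_{k,j} - mean_j), divisor n-1 = 4:
  S[X,X] = ((1.4)·(1.4) + (0.4)·(0.4) + (-1.6)·(-1.6) + (-0.6)·(-0.6) + (0.4)·(0.4)) / 4 = 5.2/4 = 1.3
  S[X,Y] = ((1.4)·(-1) + (0.4)·(-3) + (-1.6)·(-1) + (-0.6)·(1) + (0.4)·(4)) / 4 = 0/4 = 0
  S[Y,Y] = ((-1)·(-1) + (-3)·(-3) + (-1)·(-1) + (1)·(1) + (4)·(4)) / 4 = 28/4 = 7
  S = [[1.3, 0],
 [0, 7]].

Step 3 — invert S. det(S) = 1.3·7 - (0)² = 9.1.
  S^{-1} = (1/det) · [[d, -b], [-b, a]] = [[0.7692, 0],
 [0, 0.1429]].

Step 4 — quadratic form (x̄ - mu_0)^T · S^{-1} · (x̄ - mu_0):
  S^{-1} · (x̄ - mu_0) = (-1.0769, 0.1429),
  (x̄ - mu_0)^T · [...] = (-1.4)·(-1.0769) + (1)·(0.1429) = 1.6505.

Step 5 — scale by n: T² = 5 · 1.6505 = 8.2527.

T² ≈ 8.2527


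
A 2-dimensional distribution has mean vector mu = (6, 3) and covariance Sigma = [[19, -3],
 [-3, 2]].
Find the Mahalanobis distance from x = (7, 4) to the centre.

Step 1 — centre the observation: (x - mu) = (1, 1).

Step 2 — invert Sigma. det(Sigma) = 19·2 - (-3)² = 29.
  Sigma^{-1} = (1/det) · [[d, -b], [-b, a]] = [[0.069, 0.1034],
 [0.1034, 0.6552]].

Step 3 — form the quadratic (x - mu)^T · Sigma^{-1} · (x - mu):
  Sigma^{-1} · (x - mu) = (0.1724, 0.7586).
  (x - mu)^T · [Sigma^{-1} · (x - mu)] = (1)·(0.1724) + (1)·(0.7586) = 0.931.

Step 4 — take square root: d = √(0.931) ≈ 0.9649.

d(x, mu) = √(0.931) ≈ 0.9649


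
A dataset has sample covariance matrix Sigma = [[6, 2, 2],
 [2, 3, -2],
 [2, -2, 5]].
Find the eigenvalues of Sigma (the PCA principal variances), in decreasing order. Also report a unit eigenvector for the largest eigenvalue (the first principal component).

Step 1 — characteristic polynomial p(λ) = det(λI - Sigma) = λ³ - tr·λ² + c_1·λ - det, where tr = trace, c_1 = sum of the principal 2×2 minors, det = det(Sigma):
  tr = 6 + 3 + 5 = 14,
  c_1 = (6·3 - (2)²) + (6·5 - (2)²) + (3·5 - (-2)²) = 14 + 26 + 11 = 51,
  det = 6·(3·5 - (-2)²) - (2)·((2)·5 - (-2)·(2)) + (2)·((2)·(-2) - 3·(2)) = 6·(11) - (2)·(14) + (2)·(-10) = 18.
  So p(λ) = λ³ - 14λ² + 51λ - 18.
Step 2 — look for an integer root (rational root theorem: any rational root is an integer divisor of 18). Testing λ = 6:
  p(6) = 216 - 504 + 306 - 18 = 0  ✓
  Dividing out (λ - 6): p(λ) = (λ - 6)(λ² - 8λ + 3).
Step 3 — remaining eigenvalues from the quadratic λ² - 8λ + 3 = 0:
  Δ = 8² - 4·3 = 64 - 12 = 52,  λ = (8 ± √52)/2 = (8 ± 7.2111)/2 ≈ 7.6056 or 0.3944.
  Sorted: λ_1 = 7.6056,  λ_2 = 6,  λ_3 = 0.3944  (check: sum = 14 = tr ✓).

Step 4 — unit eigenvector for λ_1 ≈ 7.6056: v spans the null space of (Sigma - λ_1 I), whose rows are
  r_1 = (-1.6056, 2, 2),  r_2 = (2, -4.6056, -2),  r_3 = (2, -2, -2.6056).
  v is orthogonal to every row, so take v ∝ r_1 × r_2 = ((2)·(-2) - (2)·(-4.6056), (2)·(2) - (-1.6056)·(-2), (-1.6056)·(-4.6056) - (2)·(2)) ≈ (5.2111, 0.7889, 3.3944).
  Let u = (5.2111, 0.7889, 3.3944).
  ||u|| = √((5.2111)² + (0.7889)² + (3.3944)²) = √(39.3002) ≈ 6.269,  v_1 = u/||u|| ≈ (0.8313, 0.1258, 0.5415) (||v_1|| = 1).

λ_1 = 7.6056,  λ_2 = 6,  λ_3 = 0.3944;  v_1 ≈ (0.8313, 0.1258, 0.5415)


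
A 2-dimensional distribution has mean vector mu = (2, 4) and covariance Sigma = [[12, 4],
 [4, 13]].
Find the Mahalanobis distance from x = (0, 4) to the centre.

Step 1 — centre the observation: (x - mu) = (-2, 0).

Step 2 — invert Sigma. det(Sigma) = 12·13 - (4)² = 140.
  Sigma^{-1} = (1/det) · [[d, -b], [-b, a]] = [[0.0929, -0.0286],
 [-0.0286, 0.0857]].

Step 3 — form the quadratic (x - mu)^T · Sigma^{-1} · (x - mu):
  Sigma^{-1} · (x - mu) = (-0.1857, 0.0571).
  (x - mu)^T · [Sigma^{-1} · (x - mu)] = (-2)·(-0.1857) + (0)·(0.0571) = 0.3714.

Step 4 — take square root: d = √(0.3714) ≈ 0.6094.

d(x, mu) = √(0.3714) ≈ 0.6094


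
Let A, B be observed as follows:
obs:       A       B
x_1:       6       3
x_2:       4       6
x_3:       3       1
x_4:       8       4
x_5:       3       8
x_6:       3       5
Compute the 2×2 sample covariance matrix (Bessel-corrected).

Step 1 — column means:
  mean(A) = (6 + 4 + 3 + 8 + 3 + 3) / 6 = 27/6 = 4.5
  mean(B) = (3 + 6 + 1 + 4 + 8 + 5) / 6 = 27/6 = 4.5

Step 2 — sample covariance S[i,j] = (1/(n-1)) · Σ_k (x_{k,i} - mean_i) · (x_{k,j} - mean_j), with n-1 = 5.
  S[A,A] = ((1.5)·(1.5) + (-0.5)·(-0.5) + (-1.5)·(-1.5) + (3.5)·(3.5) + (-1.5)·(-1.5) + (-1.5)·(-1.5)) / 5 = 21.5/5 = 4.3
  S[A,B] = ((1.5)·(-1.5) + (-0.5)·(1.5) + (-1.5)·(-3.5) + (3.5)·(-0.5) + (-1.5)·(3.5) + (-1.5)·(0.5)) / 5 = -5.5/5 = -1.1
  S[B,B] = ((-1.5)·(-1.5) + (1.5)·(1.5) + (-3.5)·(-3.5) + (-0.5)·(-0.5) + (3.5)·(3.5) + (0.5)·(0.5)) / 5 = 29.5/5 = 5.9

S is symmetric (S[j,i] = S[i,j]). Assembling:

S = [[4.3, -1.1],
 [-1.1, 5.9]]


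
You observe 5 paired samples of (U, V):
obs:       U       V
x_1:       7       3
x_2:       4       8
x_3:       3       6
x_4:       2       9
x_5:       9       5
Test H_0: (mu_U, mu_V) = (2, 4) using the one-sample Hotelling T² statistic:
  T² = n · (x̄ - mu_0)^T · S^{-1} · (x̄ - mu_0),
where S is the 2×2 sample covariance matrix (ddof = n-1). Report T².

Step 1 — sample mean vector:
  mean(U) = (7 + 4 + 3 + 2 + 9) / 5 = 25/5 = 5
  mean(V) = (3 + 8 + 6 + 9 + 5) / 5 = 31/5 = 6.2
  x̄ = (5, 6.2),  deviation x̄ - mu_0 = (5, 6.2) - (2, 4) = (3, 2.2).

Step 2 — sample covariance matrix, S[i,j] = (1/(n-1)) · Σ_k (x_{k,i} - mean_i) · (x_{k,j} - mean_j), divisor n-1 = 4:
  S[U,U] = ((2)·(2) + (-1)·(-1) + (-2)·(-2) + (-3)·(-3) + (4)·(4)) / 4 = 34/4 = 8.5
  S[U,V] = ((2)·(-3.2) + (-1)·(1.8) + (-2)·(-0.2) + (-3)·(2.8) + (4)·(-1.2)) / 4 = -21/4 = -5.25
  S[V,V] = ((-3.2)·(-3.2) + (1.8)·(1.8) + (-0.2)·(-0.2) + (2.8)·(2.8) + (-1.2)·(-1.2)) / 4 = 22.8/4 = 5.7
  S = [[8.5, -5.25],
 [-5.25, 5.7]].

Step 3 — invert S. det(S) = 8.5·5.7 - (-5.25)² = 20.8875.
  S^{-1} = (1/det) · [[d, -b], [-b, a]] = [[0.2729, 0.2513],
 [0.2513, 0.4069]].

Step 4 — quadratic form (x̄ - mu_0)^T · S^{-1} · (x̄ - mu_0):
  S^{-1} · (x̄ - mu_0) = (1.3716, 1.6493),
  (x̄ - mu_0)^T · [...] = (3)·(1.3716) + (2.2)·(1.6493) = 7.7434.

Step 5 — scale by n: T² = 5 · 7.7434 = 38.7169.

T² ≈ 38.7169


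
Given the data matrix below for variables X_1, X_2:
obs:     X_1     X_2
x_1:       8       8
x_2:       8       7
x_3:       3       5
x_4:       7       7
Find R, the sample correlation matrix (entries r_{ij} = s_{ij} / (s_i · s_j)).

Step 1 — column means:
  mean(X_1) = (8 + 8 + 3 + 7) / 4 = 26/4 = 6.5
  mean(X_2) = (8 + 7 + 5 + 7) / 4 = 27/4 = 6.75

Step 2 — sample variances and covariances s[i,j] = (1/(n-1)) · Σ_k (x_{k,i} - mean_i) · (x_{k,j} - mean_j), with n-1 = 3:
  s[X_1,X_1] = ((1.5)·(1.5) + (1.5)·(1.5) + (-3.5)·(-3.5) + (0.5)·(0.5)) / 3 = 17/3 = 5.6667
  s[X_1,X_2] = ((1.5)·(1.25) + (1.5)·(0.25) + (-3.5)·(-1.75) + (0.5)·(0.25)) / 3 = 8.5/3 = 2.8333
  s[X_2,X_2] = ((1.25)·(1.25) + (0.25)·(0.25) + (-1.75)·(-1.75) + (0.25)·(0.25)) / 3 = 4.75/3 = 1.5833
  Sample standard deviations s_i = √(s[i,i]):
  s(X_1) = √(5.6667) = 2.3805
  s(X_2) = √(1.5833) = 1.2583

Step 3 — r_{ij} = s_{ij} / (s_i · s_j):
  r[X_1,X_1] = 1 (diagonal).
  r[X_1,X_2] = 2.8333 / (2.3805 · 1.2583) = 2.8333 / 2.9954 = 0.9459
  r[X_2,X_2] = 1 (diagonal).

R is symmetric with unit diagonal. Assembling:

R = [[1, 0.9459],
 [0.9459, 1]]


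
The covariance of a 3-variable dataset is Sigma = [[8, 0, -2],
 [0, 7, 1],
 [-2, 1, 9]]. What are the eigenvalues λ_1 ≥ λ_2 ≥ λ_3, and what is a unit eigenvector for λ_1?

Step 1 — characteristic polynomial p(λ) = det(λI - Sigma) = λ³ - tr·λ² + c_1·λ - det, where tr = trace, c_1 = sum of the principal 2×2 minors, det = det(Sigma):
  tr = 8 + 7 + 9 = 24,
  c_1 = (8·7 - (0)²) + (8·9 - (-2)²) + (7·9 - (1)²) = 56 + 68 + 62 = 186,
  det = 8·(7·9 - (1)²) - (0)·((0)·9 - (1)·(-2)) + (-2)·((0)·(1) - 7·(-2)) = 8·(62) - (0)·(2) + (-2)·(14) = 468.
  So p(λ) = λ³ - 24λ² + 186λ - 468.
Step 2 — look for an integer root (rational root theorem: any rational root is an integer divisor of 468). Testing λ = 6:
  p(6) = 216 - 864 + 1116 - 468 = 0  ✓
  Dividing out (λ - 6): p(λ) = (λ - 6)(λ² - 18λ + 78).
Step 3 — remaining eigenvalues from the quadratic λ² - 18λ + 78 = 0:
  Δ = 18² - 4·78 = 324 - 312 = 12,  λ = (18 ± √12)/2 = (18 ± 3.4641)/2 ≈ 10.7321 or 7.2679.
  Sorted: λ_1 = 10.7321,  λ_2 = 7.2679,  λ_3 = 6  (check: sum = 24 = tr ✓).

Step 4 — unit eigenvector for λ_1 ≈ 10.7321: v spans the null space of (Sigma - λ_1 I), whose rows are
  r_1 = (-2.7321, 0, -2),  r_2 = (0, -3.7321, 1),  r_3 = (-2, 1, -1.7321).
  v is orthogonal to every row, so take v ∝ r_1 × r_2 = ((0)·(1) - (-2)·(-3.7321), (-2)·(0) - (-2.7321)·(1), (-2.7321)·(-3.7321) - (0)·(0)) ≈ (-7.4641, 2.7321, 10.1962).
  Rescale (multiply by -1 so the first nonzero entry is positive): u = (7.4641, -2.7321, -10.1962).
  ||u|| = √((7.4641)² + (-2.7321)² + (-10.1962)²) = √(167.1384) ≈ 12.9282,  v_1 = u/||u|| ≈ (0.5774, -0.2113, -0.7887) (||v_1|| = 1).

λ_1 = 10.7321,  λ_2 = 7.2679,  λ_3 = 6;  v_1 ≈ (0.5774, -0.2113, -0.7887)


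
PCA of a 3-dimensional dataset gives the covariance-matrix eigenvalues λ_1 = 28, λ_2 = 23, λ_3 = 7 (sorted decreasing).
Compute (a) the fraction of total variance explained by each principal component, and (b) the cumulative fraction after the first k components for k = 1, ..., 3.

Step 1 — total variance = trace(Sigma) = Σ λ_i = 28 + 23 + 7 = 58.

Step 2 — fraction explained by component i = λ_i / Σ λ:
  PC1: 28/58 = 0.4828
  PC2: 23/58 = 0.3966
  PC3: 7/58 = 0.1207

Step 3 — cumulative fraction after k components = (λ_1 + ... + λ_k) / Σ λ:
  k = 1: 28/58 = 0.4828
  k = 2: (28 + 23)/58 = 51/58 = 0.8793
  k = 3: (28 + 23 + 7)/58 = 58/58 = 1

Summary (fraction, with percent):

explained: PC1 0.4828 (48.28%), PC2 0.3966 (39.66%), PC3 0.1207 (12.07%);  cumulative: 0.4828, 0.8793, 1


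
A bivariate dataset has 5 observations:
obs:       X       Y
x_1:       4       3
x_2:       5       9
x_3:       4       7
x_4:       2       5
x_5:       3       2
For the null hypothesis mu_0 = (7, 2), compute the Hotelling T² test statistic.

Step 1 — sample mean vector:
  mean(X) = (4 + 5 + 4 + 2 + 3) / 5 = 18/5 = 3.6
  mean(Y) = (3 + 9 + 7 + 5 + 2) / 5 = 26/5 = 5.2
  x̄ = (3.6, 5.2),  deviation x̄ - mu_0 = (3.6, 5.2) - (7, 2) = (-3.4, 3.2).

Step 2 — sample covariance matrix, S[i,j] = (1/(n-1)) · Σ_k (x_{k,i} - mean_i) · (x_{k,j} - mean_j), divisor n-1 = 4:
  S[X,X] = ((0.4)·(0.4) + (1.4)·(1.4) + (0.4)·(0.4) + (-1.6)·(-1.6) + (-0.6)·(-0.6)) / 4 = 5.2/4 = 1.3
  S[X,Y] = ((0.4)·(-2.2) + (1.4)·(3.8) + (0.4)·(1.8) + (-1.6)·(-0.2) + (-0.6)·(-3.2)) / 4 = 7.4/4 = 1.85
  S[Y,Y] = ((-2.2)·(-2.2) + (3.8)·(3.8) + (1.8)·(1.8) + (-0.2)·(-0.2) + (-3.2)·(-3.2)) / 4 = 32.8/4 = 8.2
  S = [[1.3, 1.85],
 [1.85, 8.2]].

Step 3 — invert S. det(S) = 1.3·8.2 - (1.85)² = 7.2375.
  S^{-1} = (1/det) · [[d, -b], [-b, a]] = [[1.133, -0.2556],
 [-0.2556, 0.1796]].

Step 4 — quadratic form (x̄ - mu_0)^T · S^{-1} · (x̄ - mu_0):
  S^{-1} · (x̄ - mu_0) = (-4.6701, 1.4439),
  (x̄ - mu_0)^T · [...] = (-3.4)·(-4.6701) + (3.2)·(1.4439) = 20.4988.

Step 5 — scale by n: T² = 5 · 20.4988 = 102.494.

T² ≈ 102.494


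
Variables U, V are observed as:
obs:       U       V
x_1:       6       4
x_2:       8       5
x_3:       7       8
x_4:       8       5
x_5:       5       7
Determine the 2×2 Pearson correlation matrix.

Step 1 — column means:
  mean(U) = (6 + 8 + 7 + 8 + 5) / 5 = 34/5 = 6.8
  mean(V) = (4 + 5 + 8 + 5 + 7) / 5 = 29/5 = 5.8

Step 2 — sample variances and covariances s[i,j] = (1/(n-1)) · Σ_k (x_{k,i} - mean_i) · (x_{k,j} - mean_j), with n-1 = 4:
  s[U,U] = ((-0.8)·(-0.8) + (1.2)·(1.2) + (0.2)·(0.2) + (1.2)·(1.2) + (-1.8)·(-1.8)) / 4 = 6.8/4 = 1.7
  s[U,V] = ((-0.8)·(-1.8) + (1.2)·(-0.8) + (0.2)·(2.2) + (1.2)·(-0.8) + (-1.8)·(1.2)) / 4 = -2.2/4 = -0.55
  s[V,V] = ((-1.8)·(-1.8) + (-0.8)·(-0.8) + (2.2)·(2.2) + (-0.8)·(-0.8) + (1.2)·(1.2)) / 4 = 10.8/4 = 2.7
  Sample standard deviations s_i = √(s[i,i]):
  s(U) = √(1.7) = 1.3038
  s(V) = √(2.7) = 1.6432

Step 3 — r_{ij} = s_{ij} / (s_i · s_j):
  r[U,U] = 1 (diagonal).
  r[U,V] = -0.55 / (1.3038 · 1.6432) = -0.55 / 2.1424 = -0.2567
  r[V,V] = 1 (diagonal).

R is symmetric with unit diagonal. Assembling:

R = [[1, -0.2567],
 [-0.2567, 1]]


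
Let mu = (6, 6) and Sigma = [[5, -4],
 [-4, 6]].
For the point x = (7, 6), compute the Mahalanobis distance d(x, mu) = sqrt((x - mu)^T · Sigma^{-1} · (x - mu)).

Step 1 — centre the observation: (x - mu) = (1, 0).

Step 2 — invert Sigma. det(Sigma) = 5·6 - (-4)² = 14.
  Sigma^{-1} = (1/det) · [[d, -b], [-b, a]] = [[0.4286, 0.2857],
 [0.2857, 0.3571]].

Step 3 — form the quadratic (x - mu)^T · Sigma^{-1} · (x - mu):
  Sigma^{-1} · (x - mu) = (0.4286, 0.2857).
  (x - mu)^T · [Sigma^{-1} · (x - mu)] = (1)·(0.4286) + (0)·(0.2857) = 0.4286.

Step 4 — take square root: d = √(0.4286) ≈ 0.6547.

d(x, mu) = √(0.4286) ≈ 0.6547


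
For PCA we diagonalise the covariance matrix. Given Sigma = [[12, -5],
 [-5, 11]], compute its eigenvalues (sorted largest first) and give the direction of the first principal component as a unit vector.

Step 1 — characteristic polynomial of 2×2 Sigma:
  det(Sigma - λI) = λ² - trace · λ + det = 0.
  trace = 12 + 11 = 23, det = 12·11 - (-5)² = 107.
Step 2 — discriminant:
  Δ = trace² - 4·det = 529 - 428 = 101.
Step 3 — eigenvalues:
  λ = (trace ± √Δ)/2 = (23 ± 10.0499)/2,
  λ_1 = 16.5249,  λ_2 = 6.4751.

Step 4 — unit eigenvector for λ_1: solve (Sigma - λ_1 I)v = 0. First row:
  (12 - 16.5249)·v_x + (-5)·v_y = 0, i.e. (-4.5249)·v_x + (-5)·v_y = 0,
  so v ∝ (b, λ_1 - a) = (-5, 4.5249); multiply by -1 so the first entry is positive: u = (5, -4.5249).
  ||u|| = √((5)² + (-4.5249)²) = √(45.4751) ≈ 6.7435,
  v_1 = u/||u|| ≈ (0.7415, -0.671) (||v_1|| = 1).

λ_1 = 16.5249,  λ_2 = 6.4751;  v_1 ≈ (0.7415, -0.671)


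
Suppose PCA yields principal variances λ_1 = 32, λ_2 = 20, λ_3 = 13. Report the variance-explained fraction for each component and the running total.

Step 1 — total variance = trace(Sigma) = Σ λ_i = 32 + 20 + 13 = 65.

Step 2 — fraction explained by component i = λ_i / Σ λ:
  PC1: 32/65 = 0.4923
  PC2: 20/65 = 0.3077
  PC3: 13/65 = 0.2

Step 3 — cumulative fraction after k components = (λ_1 + ... + λ_k) / Σ λ:
  k = 1: 32/65 = 0.4923
  k = 2: (32 + 20)/65 = 52/65 = 0.8
  k = 3: (32 + 20 + 13)/65 = 65/65 = 1

Summary (fraction, with percent):

explained: PC1 0.4923 (49.23%), PC2 0.3077 (30.77%), PC3 0.2 (20%);  cumulative: 0.4923, 0.8, 1


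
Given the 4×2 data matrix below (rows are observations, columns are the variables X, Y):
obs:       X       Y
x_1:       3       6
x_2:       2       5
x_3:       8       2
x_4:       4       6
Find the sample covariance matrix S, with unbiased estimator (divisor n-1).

Step 1 — column means:
  mean(X) = (3 + 2 + 8 + 4) / 4 = 17/4 = 4.25
  mean(Y) = (6 + 5 + 2 + 6) / 4 = 19/4 = 4.75

Step 2 — sample covariance S[i,j] = (1/(n-1)) · Σ_k (x_{k,i} - mean_i) · (x_{k,j} - mean_j), with n-1 = 3.
  S[X,X] = ((-1.25)·(-1.25) + (-2.25)·(-2.25) + (3.75)·(3.75) + (-0.25)·(-0.25)) / 3 = 20.75/3 = 6.9167
  S[X,Y] = ((-1.25)·(1.25) + (-2.25)·(0.25) + (3.75)·(-2.75) + (-0.25)·(1.25)) / 3 = -12.75/3 = -4.25
  S[Y,Y] = ((1.25)·(1.25) + (0.25)·(0.25) + (-2.75)·(-2.75) + (1.25)·(1.25)) / 3 = 10.75/3 = 3.5833

S is symmetric (S[j,i] = S[i,j]). Assembling:

S = [[6.9167, -4.25],
 [-4.25, 3.5833]]


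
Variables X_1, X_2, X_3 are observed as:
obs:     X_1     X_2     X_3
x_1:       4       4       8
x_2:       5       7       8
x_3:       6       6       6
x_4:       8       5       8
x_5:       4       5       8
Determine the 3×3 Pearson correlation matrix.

Step 1 — column means:
  mean(X_1) = (4 + 5 + 6 + 8 + 4) / 5 = 27/5 = 5.4
  mean(X_2) = (4 + 7 + 6 + 5 + 5) / 5 = 27/5 = 5.4
  mean(X_3) = (8 + 8 + 6 + 8 + 8) / 5 = 38/5 = 7.6

Step 2 — sample variances and covariances s[i,j] = (1/(n-1)) · Σ_k (x_{k,i} - mean_i) · (x_{k,j} - mean_j), with n-1 = 4:
  s[X_1,X_1] = ((-1.4)·(-1.4) + (-0.4)·(-0.4) + (0.6)·(0.6) + (2.6)·(2.6) + (-1.4)·(-1.4)) / 4 = 11.2/4 = 2.8
  s[X_1,X_2] = ((-1.4)·(-1.4) + (-0.4)·(1.6) + (0.6)·(0.6) + (2.6)·(-0.4) + (-1.4)·(-0.4)) / 4 = 1.2/4 = 0.3
  s[X_1,X_3] = ((-1.4)·(0.4) + (-0.4)·(0.4) + (0.6)·(-1.6) + (2.6)·(0.4) + (-1.4)·(0.4)) / 4 = -1.2/4 = -0.3
  s[X_2,X_2] = ((-1.4)·(-1.4) + (1.6)·(1.6) + (0.6)·(0.6) + (-0.4)·(-0.4) + (-0.4)·(-0.4)) / 4 = 5.2/4 = 1.3
  s[X_2,X_3] = ((-1.4)·(0.4) + (1.6)·(0.4) + (0.6)·(-1.6) + (-0.4)·(0.4) + (-0.4)·(0.4)) / 4 = -1.2/4 = -0.3
  s[X_3,X_3] = ((0.4)·(0.4) + (0.4)·(0.4) + (-1.6)·(-1.6) + (0.4)·(0.4) + (0.4)·(0.4)) / 4 = 3.2/4 = 0.8
  Sample standard deviations s_i = √(s[i,i]):
  s(X_1) = √(2.8) = 1.6733
  s(X_2) = √(1.3) = 1.1402
  s(X_3) = √(0.8) = 0.8944

Step 3 — r_{ij} = s_{ij} / (s_i · s_j):
  r[X_1,X_1] = 1 (diagonal).
  r[X_1,X_2] = 0.3 / (1.6733 · 1.1402) = 0.3 / 1.9079 = 0.1572
  r[X_1,X_3] = -0.3 / (1.6733 · 0.8944) = -0.3 / 1.4967 = -0.2004
  r[X_2,X_2] = 1 (diagonal).
  r[X_2,X_3] = -0.3 / (1.1402 · 0.8944) = -0.3 / 1.0198 = -0.2942
  r[X_3,X_3] = 1 (diagonal).

R is symmetric with unit diagonal. Assembling:

R = [[1, 0.1572, -0.2004],
 [0.1572, 1, -0.2942],
 [-0.2004, -0.2942, 1]]


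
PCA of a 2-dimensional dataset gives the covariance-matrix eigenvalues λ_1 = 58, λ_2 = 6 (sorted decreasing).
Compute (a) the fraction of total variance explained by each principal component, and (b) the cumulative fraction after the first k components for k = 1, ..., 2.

Step 1 — total variance = trace(Sigma) = Σ λ_i = 58 + 6 = 64.

Step 2 — fraction explained by component i = λ_i / Σ λ:
  PC1: 58/64 = 0.9062
  PC2: 6/64 = 0.0938

Step 3 — cumulative fraction after k components = (λ_1 + ... + λ_k) / Σ λ:
  k = 1: 58/64 = 0.9062
  k = 2: (58 + 6)/64 = 64/64 = 1

Summary (fraction, with percent):

explained: PC1 0.9062 (90.62%), PC2 0.0938 (9.38%);  cumulative: 0.9062, 1
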